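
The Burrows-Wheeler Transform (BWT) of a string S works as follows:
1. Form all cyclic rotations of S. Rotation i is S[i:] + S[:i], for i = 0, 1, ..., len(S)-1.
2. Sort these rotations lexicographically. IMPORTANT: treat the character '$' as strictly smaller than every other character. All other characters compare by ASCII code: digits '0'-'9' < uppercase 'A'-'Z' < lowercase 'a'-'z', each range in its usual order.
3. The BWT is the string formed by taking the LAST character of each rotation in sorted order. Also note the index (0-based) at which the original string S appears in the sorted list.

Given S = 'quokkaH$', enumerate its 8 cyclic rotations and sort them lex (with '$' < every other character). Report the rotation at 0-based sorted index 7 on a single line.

Answer: uokkaH$q

Derivation:
All 8 rotations (rotation i = S[i:]+S[:i]):
  rot[0] = quokkaH$
  rot[1] = uokkaH$q
  rot[2] = okkaH$qu
  rot[3] = kkaH$quo
  rot[4] = kaH$quok
  rot[5] = aH$quokk
  rot[6] = H$quokka
  rot[7] = $quokkaH
Sorted (with $ < everything):
  sorted[0] = $quokkaH
  sorted[1] = H$quokka
  sorted[2] = aH$quokk
  sorted[3] = kaH$quok
  sorted[4] = kkaH$quo
  sorted[5] = okkaH$qu
  sorted[6] = quokkaH$
  sorted[7] = uokkaH$q
sorted[7] = uokkaH$q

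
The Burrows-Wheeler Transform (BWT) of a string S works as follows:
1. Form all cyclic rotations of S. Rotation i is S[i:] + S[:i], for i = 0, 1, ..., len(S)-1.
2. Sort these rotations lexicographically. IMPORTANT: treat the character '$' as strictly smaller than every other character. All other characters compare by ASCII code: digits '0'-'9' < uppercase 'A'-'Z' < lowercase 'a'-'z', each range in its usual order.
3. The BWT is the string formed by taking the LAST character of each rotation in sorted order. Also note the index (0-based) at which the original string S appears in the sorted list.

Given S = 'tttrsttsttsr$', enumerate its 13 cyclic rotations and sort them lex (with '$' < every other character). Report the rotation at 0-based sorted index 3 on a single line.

All 13 rotations (rotation i = S[i:]+S[:i]):
  rot[0] = tttrsttsttsr$
  rot[1] = ttrsttsttsr$t
  rot[2] = trsttsttsr$tt
  rot[3] = rsttsttsr$ttt
  rot[4] = sttsttsr$tttr
  rot[5] = ttsttsr$tttrs
  rot[6] = tsttsr$tttrst
  rot[7] = sttsr$tttrstt
  rot[8] = ttsr$tttrstts
  rot[9] = tsr$tttrsttst
  rot[10] = sr$tttrsttstt
  rot[11] = r$tttrsttstts
  rot[12] = $tttrsttsttsr
Sorted (with $ < everything):
  sorted[0] = $tttrsttsttsr
  sorted[1] = r$tttrsttstts
  sorted[2] = rsttsttsr$ttt
  sorted[3] = sr$tttrsttstt
  sorted[4] = sttsr$tttrstt
  sorted[5] = sttsttsr$tttr
  sorted[6] = trsttsttsr$tt
  sorted[7] = tsr$tttrsttst
  sorted[8] = tsttsr$tttrst
  sorted[9] = ttrsttsttsr$t
  sorted[10] = ttsr$tttrstts
  sorted[11] = ttsttsr$tttrs
  sorted[12] = tttrsttsttsr$
sorted[3] = sr$tttrsttstt

Answer: sr$tttrsttstt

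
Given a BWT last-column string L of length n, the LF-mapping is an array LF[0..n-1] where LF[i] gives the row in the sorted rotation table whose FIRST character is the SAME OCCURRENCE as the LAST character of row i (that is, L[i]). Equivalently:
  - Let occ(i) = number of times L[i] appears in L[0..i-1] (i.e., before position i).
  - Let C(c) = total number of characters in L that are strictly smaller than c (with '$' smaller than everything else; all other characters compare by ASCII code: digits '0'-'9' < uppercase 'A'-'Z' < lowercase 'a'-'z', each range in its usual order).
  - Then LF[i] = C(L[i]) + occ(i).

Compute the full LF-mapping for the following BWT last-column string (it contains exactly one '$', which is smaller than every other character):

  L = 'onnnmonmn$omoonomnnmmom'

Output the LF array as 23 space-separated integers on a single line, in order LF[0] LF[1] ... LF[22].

Char counts: '$':1, 'm':7, 'n':8, 'o':7
C (first-col start): C('$')=0, C('m')=1, C('n')=8, C('o')=16
L[0]='o': occ=0, LF[0]=C('o')+0=16+0=16
L[1]='n': occ=0, LF[1]=C('n')+0=8+0=8
L[2]='n': occ=1, LF[2]=C('n')+1=8+1=9
L[3]='n': occ=2, LF[3]=C('n')+2=8+2=10
L[4]='m': occ=0, LF[4]=C('m')+0=1+0=1
L[5]='o': occ=1, LF[5]=C('o')+1=16+1=17
L[6]='n': occ=3, LF[6]=C('n')+3=8+3=11
L[7]='m': occ=1, LF[7]=C('m')+1=1+1=2
L[8]='n': occ=4, LF[8]=C('n')+4=8+4=12
L[9]='$': occ=0, LF[9]=C('$')+0=0+0=0
L[10]='o': occ=2, LF[10]=C('o')+2=16+2=18
L[11]='m': occ=2, LF[11]=C('m')+2=1+2=3
L[12]='o': occ=3, LF[12]=C('o')+3=16+3=19
L[13]='o': occ=4, LF[13]=C('o')+4=16+4=20
L[14]='n': occ=5, LF[14]=C('n')+5=8+5=13
L[15]='o': occ=5, LF[15]=C('o')+5=16+5=21
L[16]='m': occ=3, LF[16]=C('m')+3=1+3=4
L[17]='n': occ=6, LF[17]=C('n')+6=8+6=14
L[18]='n': occ=7, LF[18]=C('n')+7=8+7=15
L[19]='m': occ=4, LF[19]=C('m')+4=1+4=5
L[20]='m': occ=5, LF[20]=C('m')+5=1+5=6
L[21]='o': occ=6, LF[21]=C('o')+6=16+6=22
L[22]='m': occ=6, LF[22]=C('m')+6=1+6=7

Answer: 16 8 9 10 1 17 11 2 12 0 18 3 19 20 13 21 4 14 15 5 6 22 7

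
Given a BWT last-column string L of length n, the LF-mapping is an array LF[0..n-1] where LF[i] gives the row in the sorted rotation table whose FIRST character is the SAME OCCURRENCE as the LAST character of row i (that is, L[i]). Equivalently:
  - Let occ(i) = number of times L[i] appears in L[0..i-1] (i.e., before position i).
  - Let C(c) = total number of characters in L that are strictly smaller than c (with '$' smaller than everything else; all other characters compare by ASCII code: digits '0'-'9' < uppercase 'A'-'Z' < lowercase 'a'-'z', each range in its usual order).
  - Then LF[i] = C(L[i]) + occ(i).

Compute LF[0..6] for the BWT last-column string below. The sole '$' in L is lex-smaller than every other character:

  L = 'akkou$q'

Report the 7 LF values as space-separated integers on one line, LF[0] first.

Char counts: '$':1, 'a':1, 'k':2, 'o':1, 'q':1, 'u':1
C (first-col start): C('$')=0, C('a')=1, C('k')=2, C('o')=4, C('q')=5, C('u')=6
L[0]='a': occ=0, LF[0]=C('a')+0=1+0=1
L[1]='k': occ=0, LF[1]=C('k')+0=2+0=2
L[2]='k': occ=1, LF[2]=C('k')+1=2+1=3
L[3]='o': occ=0, LF[3]=C('o')+0=4+0=4
L[4]='u': occ=0, LF[4]=C('u')+0=6+0=6
L[5]='$': occ=0, LF[5]=C('$')+0=0+0=0
L[6]='q': occ=0, LF[6]=C('q')+0=5+0=5

Answer: 1 2 3 4 6 0 5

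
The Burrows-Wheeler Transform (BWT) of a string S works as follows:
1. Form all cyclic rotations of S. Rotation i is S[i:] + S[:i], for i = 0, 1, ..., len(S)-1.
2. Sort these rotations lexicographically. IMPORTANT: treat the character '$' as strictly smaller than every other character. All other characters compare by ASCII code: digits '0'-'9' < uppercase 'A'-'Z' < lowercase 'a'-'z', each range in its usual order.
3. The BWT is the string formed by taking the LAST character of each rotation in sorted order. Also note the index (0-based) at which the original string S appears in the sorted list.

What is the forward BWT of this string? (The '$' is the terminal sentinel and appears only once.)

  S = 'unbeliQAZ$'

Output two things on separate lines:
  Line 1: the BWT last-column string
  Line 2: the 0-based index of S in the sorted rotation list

Answer: ZQiAnbleu$
9

Derivation:
All 10 rotations (rotation i = S[i:]+S[:i]):
  rot[0] = unbeliQAZ$
  rot[1] = nbeliQAZ$u
  rot[2] = beliQAZ$un
  rot[3] = eliQAZ$unb
  rot[4] = liQAZ$unbe
  rot[5] = iQAZ$unbel
  rot[6] = QAZ$unbeli
  rot[7] = AZ$unbeliQ
  rot[8] = Z$unbeliQA
  rot[9] = $unbeliQAZ
Sorted (with $ < everything):
  sorted[0] = $unbeliQAZ  (last char: 'Z')
  sorted[1] = AZ$unbeliQ  (last char: 'Q')
  sorted[2] = QAZ$unbeli  (last char: 'i')
  sorted[3] = Z$unbeliQA  (last char: 'A')
  sorted[4] = beliQAZ$un  (last char: 'n')
  sorted[5] = eliQAZ$unb  (last char: 'b')
  sorted[6] = iQAZ$unbel  (last char: 'l')
  sorted[7] = liQAZ$unbe  (last char: 'e')
  sorted[8] = nbeliQAZ$u  (last char: 'u')
  sorted[9] = unbeliQAZ$  (last char: '$')
Last column: ZQiAnbleu$
Original string S is at sorted index 9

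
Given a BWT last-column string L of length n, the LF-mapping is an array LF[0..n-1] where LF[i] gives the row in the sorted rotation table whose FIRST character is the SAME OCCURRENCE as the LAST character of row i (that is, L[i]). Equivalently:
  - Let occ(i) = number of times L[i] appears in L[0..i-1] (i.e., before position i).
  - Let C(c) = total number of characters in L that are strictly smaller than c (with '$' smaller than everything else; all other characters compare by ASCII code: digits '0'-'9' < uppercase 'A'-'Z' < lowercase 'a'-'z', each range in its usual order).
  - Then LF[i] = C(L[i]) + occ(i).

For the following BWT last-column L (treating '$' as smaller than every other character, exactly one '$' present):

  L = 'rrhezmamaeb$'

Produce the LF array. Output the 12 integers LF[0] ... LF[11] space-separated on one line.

Answer: 9 10 6 4 11 7 1 8 2 5 3 0

Derivation:
Char counts: '$':1, 'a':2, 'b':1, 'e':2, 'h':1, 'm':2, 'r':2, 'z':1
C (first-col start): C('$')=0, C('a')=1, C('b')=3, C('e')=4, C('h')=6, C('m')=7, C('r')=9, C('z')=11
L[0]='r': occ=0, LF[0]=C('r')+0=9+0=9
L[1]='r': occ=1, LF[1]=C('r')+1=9+1=10
L[2]='h': occ=0, LF[2]=C('h')+0=6+0=6
L[3]='e': occ=0, LF[3]=C('e')+0=4+0=4
L[4]='z': occ=0, LF[4]=C('z')+0=11+0=11
L[5]='m': occ=0, LF[5]=C('m')+0=7+0=7
L[6]='a': occ=0, LF[6]=C('a')+0=1+0=1
L[7]='m': occ=1, LF[7]=C('m')+1=7+1=8
L[8]='a': occ=1, LF[8]=C('a')+1=1+1=2
L[9]='e': occ=1, LF[9]=C('e')+1=4+1=5
L[10]='b': occ=0, LF[10]=C('b')+0=3+0=3
L[11]='$': occ=0, LF[11]=C('$')+0=0+0=0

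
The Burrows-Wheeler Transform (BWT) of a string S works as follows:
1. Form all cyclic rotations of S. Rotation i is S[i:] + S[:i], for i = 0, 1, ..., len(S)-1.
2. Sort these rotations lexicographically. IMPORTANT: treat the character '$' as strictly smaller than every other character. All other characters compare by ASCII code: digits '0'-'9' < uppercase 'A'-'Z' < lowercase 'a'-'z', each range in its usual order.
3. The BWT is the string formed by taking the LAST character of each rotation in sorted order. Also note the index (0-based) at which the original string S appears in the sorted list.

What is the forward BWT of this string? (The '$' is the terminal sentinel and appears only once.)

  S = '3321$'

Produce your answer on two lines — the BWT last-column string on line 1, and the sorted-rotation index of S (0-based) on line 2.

All 5 rotations (rotation i = S[i:]+S[:i]):
  rot[0] = 3321$
  rot[1] = 321$3
  rot[2] = 21$33
  rot[3] = 1$332
  rot[4] = $3321
Sorted (with $ < everything):
  sorted[0] = $3321  (last char: '1')
  sorted[1] = 1$332  (last char: '2')
  sorted[2] = 21$33  (last char: '3')
  sorted[3] = 321$3  (last char: '3')
  sorted[4] = 3321$  (last char: '$')
Last column: 1233$
Original string S is at sorted index 4

Answer: 1233$
4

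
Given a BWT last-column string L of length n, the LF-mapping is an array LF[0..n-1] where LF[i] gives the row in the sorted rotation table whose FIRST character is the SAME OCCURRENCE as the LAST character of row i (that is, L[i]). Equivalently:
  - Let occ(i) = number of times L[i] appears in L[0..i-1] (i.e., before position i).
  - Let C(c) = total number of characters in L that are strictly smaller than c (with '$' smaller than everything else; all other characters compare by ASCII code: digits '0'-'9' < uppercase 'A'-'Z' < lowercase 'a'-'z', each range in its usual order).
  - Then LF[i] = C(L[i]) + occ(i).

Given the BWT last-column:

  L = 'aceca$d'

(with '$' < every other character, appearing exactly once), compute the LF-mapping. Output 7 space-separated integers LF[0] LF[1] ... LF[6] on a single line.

Char counts: '$':1, 'a':2, 'c':2, 'd':1, 'e':1
C (first-col start): C('$')=0, C('a')=1, C('c')=3, C('d')=5, C('e')=6
L[0]='a': occ=0, LF[0]=C('a')+0=1+0=1
L[1]='c': occ=0, LF[1]=C('c')+0=3+0=3
L[2]='e': occ=0, LF[2]=C('e')+0=6+0=6
L[3]='c': occ=1, LF[3]=C('c')+1=3+1=4
L[4]='a': occ=1, LF[4]=C('a')+1=1+1=2
L[5]='$': occ=0, LF[5]=C('$')+0=0+0=0
L[6]='d': occ=0, LF[6]=C('d')+0=5+0=5

Answer: 1 3 6 4 2 0 5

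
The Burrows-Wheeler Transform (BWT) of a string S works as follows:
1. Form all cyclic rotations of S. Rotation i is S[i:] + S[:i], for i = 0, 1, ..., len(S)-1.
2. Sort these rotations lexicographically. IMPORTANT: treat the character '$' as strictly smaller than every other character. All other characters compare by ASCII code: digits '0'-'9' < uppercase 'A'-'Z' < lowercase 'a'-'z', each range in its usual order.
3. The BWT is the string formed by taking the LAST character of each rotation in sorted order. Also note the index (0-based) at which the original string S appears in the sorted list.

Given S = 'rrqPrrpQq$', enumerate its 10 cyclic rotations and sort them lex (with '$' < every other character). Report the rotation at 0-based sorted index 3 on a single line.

Answer: pQq$rrqPrr

Derivation:
All 10 rotations (rotation i = S[i:]+S[:i]):
  rot[0] = rrqPrrpQq$
  rot[1] = rqPrrpQq$r
  rot[2] = qPrrpQq$rr
  rot[3] = PrrpQq$rrq
  rot[4] = rrpQq$rrqP
  rot[5] = rpQq$rrqPr
  rot[6] = pQq$rrqPrr
  rot[7] = Qq$rrqPrrp
  rot[8] = q$rrqPrrpQ
  rot[9] = $rrqPrrpQq
Sorted (with $ < everything):
  sorted[0] = $rrqPrrpQq
  sorted[1] = PrrpQq$rrq
  sorted[2] = Qq$rrqPrrp
  sorted[3] = pQq$rrqPrr
  sorted[4] = q$rrqPrrpQ
  sorted[5] = qPrrpQq$rr
  sorted[6] = rpQq$rrqPr
  sorted[7] = rqPrrpQq$r
  sorted[8] = rrpQq$rrqP
  sorted[9] = rrqPrrpQq$
sorted[3] = pQq$rrqPrr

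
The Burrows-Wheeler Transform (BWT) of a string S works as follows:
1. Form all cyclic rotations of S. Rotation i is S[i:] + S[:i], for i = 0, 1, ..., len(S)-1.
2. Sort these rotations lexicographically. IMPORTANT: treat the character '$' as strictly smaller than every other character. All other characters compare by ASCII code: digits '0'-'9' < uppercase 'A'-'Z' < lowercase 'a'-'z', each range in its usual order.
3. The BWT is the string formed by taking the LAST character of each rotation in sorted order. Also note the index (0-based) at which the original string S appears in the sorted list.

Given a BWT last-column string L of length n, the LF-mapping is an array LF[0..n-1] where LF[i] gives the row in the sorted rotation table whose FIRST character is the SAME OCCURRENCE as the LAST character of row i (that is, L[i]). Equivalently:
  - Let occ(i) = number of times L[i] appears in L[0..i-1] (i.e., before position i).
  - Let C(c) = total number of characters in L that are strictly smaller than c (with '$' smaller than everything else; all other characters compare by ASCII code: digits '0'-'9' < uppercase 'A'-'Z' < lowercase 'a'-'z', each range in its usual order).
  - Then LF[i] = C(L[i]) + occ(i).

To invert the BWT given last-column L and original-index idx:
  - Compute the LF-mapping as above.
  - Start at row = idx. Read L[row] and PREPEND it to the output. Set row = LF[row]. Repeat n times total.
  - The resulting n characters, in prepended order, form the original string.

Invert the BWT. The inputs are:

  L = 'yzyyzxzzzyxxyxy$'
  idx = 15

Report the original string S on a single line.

Answer: zyyzxzyxyzyxzxy$

Derivation:
LF mapping: 5 11 6 7 12 1 13 14 15 8 2 3 9 4 10 0
Walk LF starting at row 15, prepending L[row]:
  step 1: row=15, L[15]='$', prepend. Next row=LF[15]=0
  step 2: row=0, L[0]='y', prepend. Next row=LF[0]=5
  step 3: row=5, L[5]='x', prepend. Next row=LF[5]=1
  step 4: row=1, L[1]='z', prepend. Next row=LF[1]=11
  step 5: row=11, L[11]='x', prepend. Next row=LF[11]=3
  step 6: row=3, L[3]='y', prepend. Next row=LF[3]=7
  step 7: row=7, L[7]='z', prepend. Next row=LF[7]=14
  step 8: row=14, L[14]='y', prepend. Next row=LF[14]=10
  step 9: row=10, L[10]='x', prepend. Next row=LF[10]=2
  step 10: row=2, L[2]='y', prepend. Next row=LF[2]=6
  step 11: row=6, L[6]='z', prepend. Next row=LF[6]=13
  step 12: row=13, L[13]='x', prepend. Next row=LF[13]=4
  step 13: row=4, L[4]='z', prepend. Next row=LF[4]=12
  step 14: row=12, L[12]='y', prepend. Next row=LF[12]=9
  step 15: row=9, L[9]='y', prepend. Next row=LF[9]=8
  step 16: row=8, L[8]='z', prepend. Next row=LF[8]=15
Reversed output: zyyzxzyxyzyxzxy$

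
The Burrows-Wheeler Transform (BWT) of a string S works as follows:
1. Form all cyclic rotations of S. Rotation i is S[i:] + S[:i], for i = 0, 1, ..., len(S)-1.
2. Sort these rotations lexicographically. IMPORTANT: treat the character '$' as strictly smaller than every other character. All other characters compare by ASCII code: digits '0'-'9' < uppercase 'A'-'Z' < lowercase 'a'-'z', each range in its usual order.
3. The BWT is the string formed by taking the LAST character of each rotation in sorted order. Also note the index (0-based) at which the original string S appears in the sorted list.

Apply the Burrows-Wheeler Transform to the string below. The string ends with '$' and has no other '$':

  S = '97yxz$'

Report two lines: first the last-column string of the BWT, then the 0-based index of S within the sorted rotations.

Answer: z9$y7x
2

Derivation:
All 6 rotations (rotation i = S[i:]+S[:i]):
  rot[0] = 97yxz$
  rot[1] = 7yxz$9
  rot[2] = yxz$97
  rot[3] = xz$97y
  rot[4] = z$97yx
  rot[5] = $97yxz
Sorted (with $ < everything):
  sorted[0] = $97yxz  (last char: 'z')
  sorted[1] = 7yxz$9  (last char: '9')
  sorted[2] = 97yxz$  (last char: '$')
  sorted[3] = xz$97y  (last char: 'y')
  sorted[4] = yxz$97  (last char: '7')
  sorted[5] = z$97yx  (last char: 'x')
Last column: z9$y7x
Original string S is at sorted index 2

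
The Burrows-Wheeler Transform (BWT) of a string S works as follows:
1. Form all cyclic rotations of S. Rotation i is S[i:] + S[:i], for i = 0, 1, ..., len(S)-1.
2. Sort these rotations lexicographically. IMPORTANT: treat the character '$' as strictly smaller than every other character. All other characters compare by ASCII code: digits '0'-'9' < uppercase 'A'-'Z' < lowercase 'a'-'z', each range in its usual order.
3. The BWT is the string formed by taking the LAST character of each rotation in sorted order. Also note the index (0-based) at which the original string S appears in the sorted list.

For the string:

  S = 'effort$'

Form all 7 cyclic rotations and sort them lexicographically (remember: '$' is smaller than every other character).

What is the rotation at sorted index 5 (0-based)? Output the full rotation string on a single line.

All 7 rotations (rotation i = S[i:]+S[:i]):
  rot[0] = effort$
  rot[1] = ffort$e
  rot[2] = fort$ef
  rot[3] = ort$eff
  rot[4] = rt$effo
  rot[5] = t$effor
  rot[6] = $effort
Sorted (with $ < everything):
  sorted[0] = $effort
  sorted[1] = effort$
  sorted[2] = ffort$e
  sorted[3] = fort$ef
  sorted[4] = ort$eff
  sorted[5] = rt$effo
  sorted[6] = t$effor
sorted[5] = rt$effo

Answer: rt$effo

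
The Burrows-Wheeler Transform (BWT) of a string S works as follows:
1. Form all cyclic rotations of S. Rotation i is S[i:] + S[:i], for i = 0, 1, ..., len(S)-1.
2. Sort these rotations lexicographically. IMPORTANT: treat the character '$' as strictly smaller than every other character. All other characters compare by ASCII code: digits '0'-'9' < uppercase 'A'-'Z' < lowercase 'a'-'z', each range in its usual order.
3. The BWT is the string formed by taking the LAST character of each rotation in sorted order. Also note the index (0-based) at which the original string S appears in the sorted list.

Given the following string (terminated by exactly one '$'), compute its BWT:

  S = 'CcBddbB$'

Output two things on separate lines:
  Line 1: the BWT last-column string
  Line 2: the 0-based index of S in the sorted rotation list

Answer: Bbc$dCdB
3

Derivation:
All 8 rotations (rotation i = S[i:]+S[:i]):
  rot[0] = CcBddbB$
  rot[1] = cBddbB$C
  rot[2] = BddbB$Cc
  rot[3] = ddbB$CcB
  rot[4] = dbB$CcBd
  rot[5] = bB$CcBdd
  rot[6] = B$CcBddb
  rot[7] = $CcBddbB
Sorted (with $ < everything):
  sorted[0] = $CcBddbB  (last char: 'B')
  sorted[1] = B$CcBddb  (last char: 'b')
  sorted[2] = BddbB$Cc  (last char: 'c')
  sorted[3] = CcBddbB$  (last char: '$')
  sorted[4] = bB$CcBdd  (last char: 'd')
  sorted[5] = cBddbB$C  (last char: 'C')
  sorted[6] = dbB$CcBd  (last char: 'd')
  sorted[7] = ddbB$CcB  (last char: 'B')
Last column: Bbc$dCdB
Original string S is at sorted index 3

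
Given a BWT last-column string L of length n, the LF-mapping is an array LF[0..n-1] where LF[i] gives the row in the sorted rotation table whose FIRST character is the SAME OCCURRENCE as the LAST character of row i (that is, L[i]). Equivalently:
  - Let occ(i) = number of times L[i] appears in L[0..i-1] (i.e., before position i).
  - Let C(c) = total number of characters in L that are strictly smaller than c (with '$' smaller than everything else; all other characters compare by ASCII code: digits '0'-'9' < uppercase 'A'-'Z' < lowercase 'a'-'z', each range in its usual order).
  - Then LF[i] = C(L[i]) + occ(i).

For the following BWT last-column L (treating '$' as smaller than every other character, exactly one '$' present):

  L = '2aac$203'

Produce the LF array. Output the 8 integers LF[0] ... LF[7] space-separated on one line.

Char counts: '$':1, '0':1, '2':2, '3':1, 'a':2, 'c':1
C (first-col start): C('$')=0, C('0')=1, C('2')=2, C('3')=4, C('a')=5, C('c')=7
L[0]='2': occ=0, LF[0]=C('2')+0=2+0=2
L[1]='a': occ=0, LF[1]=C('a')+0=5+0=5
L[2]='a': occ=1, LF[2]=C('a')+1=5+1=6
L[3]='c': occ=0, LF[3]=C('c')+0=7+0=7
L[4]='$': occ=0, LF[4]=C('$')+0=0+0=0
L[5]='2': occ=1, LF[5]=C('2')+1=2+1=3
L[6]='0': occ=0, LF[6]=C('0')+0=1+0=1
L[7]='3': occ=0, LF[7]=C('3')+0=4+0=4

Answer: 2 5 6 7 0 3 1 4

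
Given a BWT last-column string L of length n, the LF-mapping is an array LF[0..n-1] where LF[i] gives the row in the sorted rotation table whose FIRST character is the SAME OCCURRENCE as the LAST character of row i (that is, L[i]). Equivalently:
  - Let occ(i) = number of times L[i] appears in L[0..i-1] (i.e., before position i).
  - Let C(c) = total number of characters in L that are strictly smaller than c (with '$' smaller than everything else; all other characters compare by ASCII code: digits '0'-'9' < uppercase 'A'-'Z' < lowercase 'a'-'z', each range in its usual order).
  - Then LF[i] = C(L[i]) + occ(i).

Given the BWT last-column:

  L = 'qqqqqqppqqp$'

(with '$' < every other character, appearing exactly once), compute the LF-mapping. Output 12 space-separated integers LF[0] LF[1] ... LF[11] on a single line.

Char counts: '$':1, 'p':3, 'q':8
C (first-col start): C('$')=0, C('p')=1, C('q')=4
L[0]='q': occ=0, LF[0]=C('q')+0=4+0=4
L[1]='q': occ=1, LF[1]=C('q')+1=4+1=5
L[2]='q': occ=2, LF[2]=C('q')+2=4+2=6
L[3]='q': occ=3, LF[3]=C('q')+3=4+3=7
L[4]='q': occ=4, LF[4]=C('q')+4=4+4=8
L[5]='q': occ=5, LF[5]=C('q')+5=4+5=9
L[6]='p': occ=0, LF[6]=C('p')+0=1+0=1
L[7]='p': occ=1, LF[7]=C('p')+1=1+1=2
L[8]='q': occ=6, LF[8]=C('q')+6=4+6=10
L[9]='q': occ=7, LF[9]=C('q')+7=4+7=11
L[10]='p': occ=2, LF[10]=C('p')+2=1+2=3
L[11]='$': occ=0, LF[11]=C('$')+0=0+0=0

Answer: 4 5 6 7 8 9 1 2 10 11 3 0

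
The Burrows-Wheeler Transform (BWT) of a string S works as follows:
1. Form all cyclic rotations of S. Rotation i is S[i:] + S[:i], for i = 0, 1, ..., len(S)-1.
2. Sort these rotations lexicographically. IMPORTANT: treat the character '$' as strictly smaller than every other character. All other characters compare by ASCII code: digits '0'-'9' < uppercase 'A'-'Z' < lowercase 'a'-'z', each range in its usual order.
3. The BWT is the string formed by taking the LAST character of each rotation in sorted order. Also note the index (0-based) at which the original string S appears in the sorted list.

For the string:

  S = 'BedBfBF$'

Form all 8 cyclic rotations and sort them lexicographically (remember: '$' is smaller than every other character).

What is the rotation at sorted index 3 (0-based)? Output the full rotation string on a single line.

All 8 rotations (rotation i = S[i:]+S[:i]):
  rot[0] = BedBfBF$
  rot[1] = edBfBF$B
  rot[2] = dBfBF$Be
  rot[3] = BfBF$Bed
  rot[4] = fBF$BedB
  rot[5] = BF$BedBf
  rot[6] = F$BedBfB
  rot[7] = $BedBfBF
Sorted (with $ < everything):
  sorted[0] = $BedBfBF
  sorted[1] = BF$BedBf
  sorted[2] = BedBfBF$
  sorted[3] = BfBF$Bed
  sorted[4] = F$BedBfB
  sorted[5] = dBfBF$Be
  sorted[6] = edBfBF$B
  sorted[7] = fBF$BedB
sorted[3] = BfBF$Bed

Answer: BfBF$Bed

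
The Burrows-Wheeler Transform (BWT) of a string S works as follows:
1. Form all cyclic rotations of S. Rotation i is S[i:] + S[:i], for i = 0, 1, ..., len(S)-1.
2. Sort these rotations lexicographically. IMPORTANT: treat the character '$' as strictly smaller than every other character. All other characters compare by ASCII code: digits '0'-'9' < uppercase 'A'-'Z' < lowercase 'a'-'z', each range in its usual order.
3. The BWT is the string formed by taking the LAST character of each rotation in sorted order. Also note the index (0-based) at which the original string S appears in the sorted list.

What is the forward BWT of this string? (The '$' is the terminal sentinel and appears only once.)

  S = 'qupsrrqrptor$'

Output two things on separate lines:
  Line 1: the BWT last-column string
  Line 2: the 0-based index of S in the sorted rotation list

All 13 rotations (rotation i = S[i:]+S[:i]):
  rot[0] = qupsrrqrptor$
  rot[1] = upsrrqrptor$q
  rot[2] = psrrqrptor$qu
  rot[3] = srrqrptor$qup
  rot[4] = rrqrptor$qups
  rot[5] = rqrptor$qupsr
  rot[6] = qrptor$qupsrr
  rot[7] = rptor$qupsrrq
  rot[8] = ptor$qupsrrqr
  rot[9] = tor$qupsrrqrp
  rot[10] = or$qupsrrqrpt
  rot[11] = r$qupsrrqrpto
  rot[12] = $qupsrrqrptor
Sorted (with $ < everything):
  sorted[0] = $qupsrrqrptor  (last char: 'r')
  sorted[1] = or$qupsrrqrpt  (last char: 't')
  sorted[2] = psrrqrptor$qu  (last char: 'u')
  sorted[3] = ptor$qupsrrqr  (last char: 'r')
  sorted[4] = qrptor$qupsrr  (last char: 'r')
  sorted[5] = qupsrrqrptor$  (last char: '$')
  sorted[6] = r$qupsrrqrpto  (last char: 'o')
  sorted[7] = rptor$qupsrrq  (last char: 'q')
  sorted[8] = rqrptor$qupsr  (last char: 'r')
  sorted[9] = rrqrptor$qups  (last char: 's')
  sorted[10] = srrqrptor$qup  (last char: 'p')
  sorted[11] = tor$qupsrrqrp  (last char: 'p')
  sorted[12] = upsrrqrptor$q  (last char: 'q')
Last column: rturr$oqrsppq
Original string S is at sorted index 5

Answer: rturr$oqrsppq
5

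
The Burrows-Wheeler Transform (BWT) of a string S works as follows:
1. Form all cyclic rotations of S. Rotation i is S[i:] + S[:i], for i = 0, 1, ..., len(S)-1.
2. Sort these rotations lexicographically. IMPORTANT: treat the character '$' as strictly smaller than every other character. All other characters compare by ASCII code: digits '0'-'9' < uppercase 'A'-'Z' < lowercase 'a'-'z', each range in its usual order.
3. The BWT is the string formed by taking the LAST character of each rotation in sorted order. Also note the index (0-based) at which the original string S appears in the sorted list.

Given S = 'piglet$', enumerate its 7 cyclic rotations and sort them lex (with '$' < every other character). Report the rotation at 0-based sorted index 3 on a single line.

Answer: iglet$p

Derivation:
All 7 rotations (rotation i = S[i:]+S[:i]):
  rot[0] = piglet$
  rot[1] = iglet$p
  rot[2] = glet$pi
  rot[3] = let$pig
  rot[4] = et$pigl
  rot[5] = t$pigle
  rot[6] = $piglet
Sorted (with $ < everything):
  sorted[0] = $piglet
  sorted[1] = et$pigl
  sorted[2] = glet$pi
  sorted[3] = iglet$p
  sorted[4] = let$pig
  sorted[5] = piglet$
  sorted[6] = t$pigle
sorted[3] = iglet$p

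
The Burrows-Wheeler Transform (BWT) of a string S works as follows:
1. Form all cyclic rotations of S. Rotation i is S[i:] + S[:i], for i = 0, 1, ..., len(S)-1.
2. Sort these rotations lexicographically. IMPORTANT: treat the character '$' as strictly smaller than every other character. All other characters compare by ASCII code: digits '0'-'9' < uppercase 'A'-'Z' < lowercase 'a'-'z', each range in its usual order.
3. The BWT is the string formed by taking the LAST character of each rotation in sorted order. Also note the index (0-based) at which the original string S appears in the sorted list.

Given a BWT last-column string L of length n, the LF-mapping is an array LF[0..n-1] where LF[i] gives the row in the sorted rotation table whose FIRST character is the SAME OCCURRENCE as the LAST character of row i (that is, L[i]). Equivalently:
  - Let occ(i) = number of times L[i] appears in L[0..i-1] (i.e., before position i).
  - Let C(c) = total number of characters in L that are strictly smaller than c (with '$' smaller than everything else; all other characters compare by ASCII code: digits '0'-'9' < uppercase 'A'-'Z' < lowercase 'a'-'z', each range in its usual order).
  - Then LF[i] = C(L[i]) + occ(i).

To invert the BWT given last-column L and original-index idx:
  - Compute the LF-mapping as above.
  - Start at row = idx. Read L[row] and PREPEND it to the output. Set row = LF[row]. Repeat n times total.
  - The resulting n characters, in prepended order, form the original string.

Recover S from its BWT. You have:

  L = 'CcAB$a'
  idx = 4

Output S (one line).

Answer: acABC$

Derivation:
LF mapping: 3 5 1 2 0 4
Walk LF starting at row 4, prepending L[row]:
  step 1: row=4, L[4]='$', prepend. Next row=LF[4]=0
  step 2: row=0, L[0]='C', prepend. Next row=LF[0]=3
  step 3: row=3, L[3]='B', prepend. Next row=LF[3]=2
  step 4: row=2, L[2]='A', prepend. Next row=LF[2]=1
  step 5: row=1, L[1]='c', prepend. Next row=LF[1]=5
  step 6: row=5, L[5]='a', prepend. Next row=LF[5]=4
Reversed output: acABC$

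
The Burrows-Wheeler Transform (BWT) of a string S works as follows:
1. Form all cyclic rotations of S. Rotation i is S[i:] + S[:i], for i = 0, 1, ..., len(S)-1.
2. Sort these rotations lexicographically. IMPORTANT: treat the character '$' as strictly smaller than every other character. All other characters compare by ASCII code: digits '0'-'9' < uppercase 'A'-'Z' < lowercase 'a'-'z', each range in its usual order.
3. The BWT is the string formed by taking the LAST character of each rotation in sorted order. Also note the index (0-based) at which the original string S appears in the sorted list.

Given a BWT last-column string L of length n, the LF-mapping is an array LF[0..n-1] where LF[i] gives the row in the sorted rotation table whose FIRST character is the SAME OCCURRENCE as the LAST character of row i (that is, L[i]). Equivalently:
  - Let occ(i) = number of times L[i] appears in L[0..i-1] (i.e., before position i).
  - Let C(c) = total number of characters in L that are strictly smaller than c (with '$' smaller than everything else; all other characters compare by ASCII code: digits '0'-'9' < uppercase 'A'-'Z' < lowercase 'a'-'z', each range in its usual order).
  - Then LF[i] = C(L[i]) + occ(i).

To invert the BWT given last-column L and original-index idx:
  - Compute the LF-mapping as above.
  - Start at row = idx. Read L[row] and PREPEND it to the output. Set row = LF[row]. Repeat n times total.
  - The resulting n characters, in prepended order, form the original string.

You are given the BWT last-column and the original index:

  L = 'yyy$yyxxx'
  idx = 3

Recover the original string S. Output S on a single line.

Answer: xyyxyxyy$

Derivation:
LF mapping: 4 5 6 0 7 8 1 2 3
Walk LF starting at row 3, prepending L[row]:
  step 1: row=3, L[3]='$', prepend. Next row=LF[3]=0
  step 2: row=0, L[0]='y', prepend. Next row=LF[0]=4
  step 3: row=4, L[4]='y', prepend. Next row=LF[4]=7
  step 4: row=7, L[7]='x', prepend. Next row=LF[7]=2
  step 5: row=2, L[2]='y', prepend. Next row=LF[2]=6
  step 6: row=6, L[6]='x', prepend. Next row=LF[6]=1
  step 7: row=1, L[1]='y', prepend. Next row=LF[1]=5
  step 8: row=5, L[5]='y', prepend. Next row=LF[5]=8
  step 9: row=8, L[8]='x', prepend. Next row=LF[8]=3
Reversed output: xyyxyxyy$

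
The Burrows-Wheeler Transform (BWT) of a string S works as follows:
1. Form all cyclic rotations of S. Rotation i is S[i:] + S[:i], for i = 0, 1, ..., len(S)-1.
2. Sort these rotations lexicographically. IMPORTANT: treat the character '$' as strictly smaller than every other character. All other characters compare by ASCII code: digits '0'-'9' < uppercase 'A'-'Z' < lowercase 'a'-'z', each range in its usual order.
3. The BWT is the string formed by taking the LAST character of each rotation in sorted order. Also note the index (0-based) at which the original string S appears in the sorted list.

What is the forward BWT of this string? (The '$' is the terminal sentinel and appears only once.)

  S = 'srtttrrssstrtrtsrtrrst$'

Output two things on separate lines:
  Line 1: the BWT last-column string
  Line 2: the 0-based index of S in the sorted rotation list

Answer: tttrrsttst$rsrsstrsrrtr
10

Derivation:
All 23 rotations (rotation i = S[i:]+S[:i]):
  rot[0] = srtttrrssstrtrtsrtrrst$
  rot[1] = rtttrrssstrtrtsrtrrst$s
  rot[2] = tttrrssstrtrtsrtrrst$sr
  rot[3] = ttrrssstrtrtsrtrrst$srt
  rot[4] = trrssstrtrtsrtrrst$srtt
  rot[5] = rrssstrtrtsrtrrst$srttt
  rot[6] = rssstrtrtsrtrrst$srtttr
  rot[7] = ssstrtrtsrtrrst$srtttrr
  rot[8] = sstrtrtsrtrrst$srtttrrs
  rot[9] = strtrtsrtrrst$srtttrrss
  rot[10] = trtrtsrtrrst$srtttrrsss
  rot[11] = rtrtsrtrrst$srtttrrssst
  rot[12] = trtsrtrrst$srtttrrssstr
  rot[13] = rtsrtrrst$srtttrrssstrt
  rot[14] = tsrtrrst$srtttrrssstrtr
  rot[15] = srtrrst$srtttrrssstrtrt
  rot[16] = rtrrst$srtttrrssstrtrts
  rot[17] = trrst$srtttrrssstrtrtsr
  rot[18] = rrst$srtttrrssstrtrtsrt
  rot[19] = rst$srtttrrssstrtrtsrtr
  rot[20] = st$srtttrrssstrtrtsrtrr
  rot[21] = t$srtttrrssstrtrtsrtrrs
  rot[22] = $srtttrrssstrtrtsrtrrst
Sorted (with $ < everything):
  sorted[0] = $srtttrrssstrtrtsrtrrst  (last char: 't')
  sorted[1] = rrssstrtrtsrtrrst$srttt  (last char: 't')
  sorted[2] = rrst$srtttrrssstrtrtsrt  (last char: 't')
  sorted[3] = rssstrtrtsrtrrst$srtttr  (last char: 'r')
  sorted[4] = rst$srtttrrssstrtrtsrtr  (last char: 'r')
  sorted[5] = rtrrst$srtttrrssstrtrts  (last char: 's')
  sorted[6] = rtrtsrtrrst$srtttrrssst  (last char: 't')
  sorted[7] = rtsrtrrst$srtttrrssstrt  (last char: 't')
  sorted[8] = rtttrrssstrtrtsrtrrst$s  (last char: 's')
  sorted[9] = srtrrst$srtttrrssstrtrt  (last char: 't')
  sorted[10] = srtttrrssstrtrtsrtrrst$  (last char: '$')
  sorted[11] = ssstrtrtsrtrrst$srtttrr  (last char: 'r')
  sorted[12] = sstrtrtsrtrrst$srtttrrs  (last char: 's')
  sorted[13] = st$srtttrrssstrtrtsrtrr  (last char: 'r')
  sorted[14] = strtrtsrtrrst$srtttrrss  (last char: 's')
  sorted[15] = t$srtttrrssstrtrtsrtrrs  (last char: 's')
  sorted[16] = trrssstrtrtsrtrrst$srtt  (last char: 't')
  sorted[17] = trrst$srtttrrssstrtrtsr  (last char: 'r')
  sorted[18] = trtrtsrtrrst$srtttrrsss  (last char: 's')
  sorted[19] = trtsrtrrst$srtttrrssstr  (last char: 'r')
  sorted[20] = tsrtrrst$srtttrrssstrtr  (last char: 'r')
  sorted[21] = ttrrssstrtrtsrtrrst$srt  (last char: 't')
  sorted[22] = tttrrssstrtrtsrtrrst$sr  (last char: 'r')
Last column: tttrrsttst$rsrsstrsrrtr
Original string S is at sorted index 10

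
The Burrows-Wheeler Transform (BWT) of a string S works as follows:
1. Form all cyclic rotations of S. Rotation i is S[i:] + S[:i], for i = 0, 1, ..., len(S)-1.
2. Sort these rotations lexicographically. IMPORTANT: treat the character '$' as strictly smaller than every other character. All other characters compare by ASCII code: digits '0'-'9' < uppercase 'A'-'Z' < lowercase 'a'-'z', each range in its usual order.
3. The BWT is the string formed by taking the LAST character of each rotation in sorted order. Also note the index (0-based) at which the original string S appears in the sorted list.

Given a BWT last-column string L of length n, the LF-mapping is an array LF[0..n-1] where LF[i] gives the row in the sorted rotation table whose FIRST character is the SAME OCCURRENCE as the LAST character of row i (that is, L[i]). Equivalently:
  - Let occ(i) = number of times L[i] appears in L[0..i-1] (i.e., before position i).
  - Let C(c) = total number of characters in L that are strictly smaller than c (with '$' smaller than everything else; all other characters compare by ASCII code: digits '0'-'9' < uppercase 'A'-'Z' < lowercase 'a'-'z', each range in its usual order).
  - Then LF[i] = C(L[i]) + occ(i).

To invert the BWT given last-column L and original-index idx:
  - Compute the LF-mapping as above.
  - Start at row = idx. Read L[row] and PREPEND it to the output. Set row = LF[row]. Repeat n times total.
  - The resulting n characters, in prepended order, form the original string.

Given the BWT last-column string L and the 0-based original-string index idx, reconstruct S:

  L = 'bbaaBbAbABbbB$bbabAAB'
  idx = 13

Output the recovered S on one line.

Answer: bABaABbbabaAbbBAbbBb$

Derivation:
LF mapping: 12 13 9 10 5 14 1 15 2 6 16 17 7 0 18 19 11 20 3 4 8
Walk LF starting at row 13, prepending L[row]:
  step 1: row=13, L[13]='$', prepend. Next row=LF[13]=0
  step 2: row=0, L[0]='b', prepend. Next row=LF[0]=12
  step 3: row=12, L[12]='B', prepend. Next row=LF[12]=7
  step 4: row=7, L[7]='b', prepend. Next row=LF[7]=15
  step 5: row=15, L[15]='b', prepend. Next row=LF[15]=19
  step 6: row=19, L[19]='A', prepend. Next row=LF[19]=4
  step 7: row=4, L[4]='B', prepend. Next row=LF[4]=5
  step 8: row=5, L[5]='b', prepend. Next row=LF[5]=14
  step 9: row=14, L[14]='b', prepend. Next row=LF[14]=18
  step 10: row=18, L[18]='A', prepend. Next row=LF[18]=3
  step 11: row=3, L[3]='a', prepend. Next row=LF[3]=10
  step 12: row=10, L[10]='b', prepend. Next row=LF[10]=16
  step 13: row=16, L[16]='a', prepend. Next row=LF[16]=11
  step 14: row=11, L[11]='b', prepend. Next row=LF[11]=17
  step 15: row=17, L[17]='b', prepend. Next row=LF[17]=20
  step 16: row=20, L[20]='B', prepend. Next row=LF[20]=8
  step 17: row=8, L[8]='A', prepend. Next row=LF[8]=2
  step 18: row=2, L[2]='a', prepend. Next row=LF[2]=9
  step 19: row=9, L[9]='B', prepend. Next row=LF[9]=6
  step 20: row=6, L[6]='A', prepend. Next row=LF[6]=1
  step 21: row=1, L[1]='b', prepend. Next row=LF[1]=13
Reversed output: bABaABbbabaAbbBAbbBb$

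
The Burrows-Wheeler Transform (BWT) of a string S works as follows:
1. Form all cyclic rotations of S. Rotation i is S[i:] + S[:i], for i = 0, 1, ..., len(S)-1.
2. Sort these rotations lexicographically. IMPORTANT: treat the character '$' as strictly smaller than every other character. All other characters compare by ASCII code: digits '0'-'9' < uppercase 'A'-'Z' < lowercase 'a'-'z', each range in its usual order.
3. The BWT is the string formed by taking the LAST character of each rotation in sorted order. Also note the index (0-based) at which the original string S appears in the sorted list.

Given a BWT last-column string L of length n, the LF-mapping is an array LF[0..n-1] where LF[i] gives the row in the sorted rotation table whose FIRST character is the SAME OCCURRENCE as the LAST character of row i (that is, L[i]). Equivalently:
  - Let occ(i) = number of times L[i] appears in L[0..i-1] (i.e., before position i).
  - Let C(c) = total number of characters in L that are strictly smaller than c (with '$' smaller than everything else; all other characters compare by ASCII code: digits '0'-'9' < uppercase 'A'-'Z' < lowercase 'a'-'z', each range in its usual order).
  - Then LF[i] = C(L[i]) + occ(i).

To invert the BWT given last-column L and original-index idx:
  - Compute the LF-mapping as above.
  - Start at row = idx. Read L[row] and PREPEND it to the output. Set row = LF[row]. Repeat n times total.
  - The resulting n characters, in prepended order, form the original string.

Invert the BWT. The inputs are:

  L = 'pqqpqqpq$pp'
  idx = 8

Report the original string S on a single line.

LF mapping: 1 6 7 2 8 9 3 10 0 4 5
Walk LF starting at row 8, prepending L[row]:
  step 1: row=8, L[8]='$', prepend. Next row=LF[8]=0
  step 2: row=0, L[0]='p', prepend. Next row=LF[0]=1
  step 3: row=1, L[1]='q', prepend. Next row=LF[1]=6
  step 4: row=6, L[6]='p', prepend. Next row=LF[6]=3
  step 5: row=3, L[3]='p', prepend. Next row=LF[3]=2
  step 6: row=2, L[2]='q', prepend. Next row=LF[2]=7
  step 7: row=7, L[7]='q', prepend. Next row=LF[7]=10
  step 8: row=10, L[10]='p', prepend. Next row=LF[10]=5
  step 9: row=5, L[5]='q', prepend. Next row=LF[5]=9
  step 10: row=9, L[9]='p', prepend. Next row=LF[9]=4
  step 11: row=4, L[4]='q', prepend. Next row=LF[4]=8
Reversed output: qpqpqqppqp$

Answer: qpqpqqppqp$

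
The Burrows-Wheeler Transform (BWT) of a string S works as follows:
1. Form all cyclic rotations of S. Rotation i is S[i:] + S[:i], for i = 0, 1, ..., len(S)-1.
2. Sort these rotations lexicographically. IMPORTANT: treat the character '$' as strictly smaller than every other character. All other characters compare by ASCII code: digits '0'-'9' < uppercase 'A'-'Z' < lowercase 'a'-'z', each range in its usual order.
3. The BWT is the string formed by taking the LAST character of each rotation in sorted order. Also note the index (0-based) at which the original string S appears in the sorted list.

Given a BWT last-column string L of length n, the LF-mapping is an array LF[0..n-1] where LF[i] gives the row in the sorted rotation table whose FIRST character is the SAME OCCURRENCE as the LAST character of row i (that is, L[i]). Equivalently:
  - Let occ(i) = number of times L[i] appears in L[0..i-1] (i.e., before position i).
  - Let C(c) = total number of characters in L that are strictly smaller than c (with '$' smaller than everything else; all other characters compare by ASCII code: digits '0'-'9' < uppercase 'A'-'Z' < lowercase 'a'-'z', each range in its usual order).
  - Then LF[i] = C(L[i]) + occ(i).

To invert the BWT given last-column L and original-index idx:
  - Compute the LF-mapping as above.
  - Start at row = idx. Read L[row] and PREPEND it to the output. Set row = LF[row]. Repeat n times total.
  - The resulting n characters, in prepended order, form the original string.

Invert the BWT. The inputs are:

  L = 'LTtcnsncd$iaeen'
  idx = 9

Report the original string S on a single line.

LF mapping: 1 2 14 4 10 13 11 5 6 0 9 3 7 8 12
Walk LF starting at row 9, prepending L[row]:
  step 1: row=9, L[9]='$', prepend. Next row=LF[9]=0
  step 2: row=0, L[0]='L', prepend. Next row=LF[0]=1
  step 3: row=1, L[1]='T', prepend. Next row=LF[1]=2
  step 4: row=2, L[2]='t', prepend. Next row=LF[2]=14
  step 5: row=14, L[14]='n', prepend. Next row=LF[14]=12
  step 6: row=12, L[12]='e', prepend. Next row=LF[12]=7
  step 7: row=7, L[7]='c', prepend. Next row=LF[7]=5
  step 8: row=5, L[5]='s', prepend. Next row=LF[5]=13
  step 9: row=13, L[13]='e', prepend. Next row=LF[13]=8
  step 10: row=8, L[8]='d', prepend. Next row=LF[8]=6
  step 11: row=6, L[6]='n', prepend. Next row=LF[6]=11
  step 12: row=11, L[11]='a', prepend. Next row=LF[11]=3
  step 13: row=3, L[3]='c', prepend. Next row=LF[3]=4
  step 14: row=4, L[4]='n', prepend. Next row=LF[4]=10
  step 15: row=10, L[10]='i', prepend. Next row=LF[10]=9
Reversed output: incandescentTL$

Answer: incandescentTL$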